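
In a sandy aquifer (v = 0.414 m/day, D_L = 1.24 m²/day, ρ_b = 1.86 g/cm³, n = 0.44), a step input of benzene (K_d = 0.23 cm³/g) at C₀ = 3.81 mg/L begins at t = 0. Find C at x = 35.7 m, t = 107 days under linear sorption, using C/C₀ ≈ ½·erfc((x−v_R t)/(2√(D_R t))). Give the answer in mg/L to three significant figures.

0.483 mg/L

Retardation factor R = 1 + ρ_b·K_d/n = 1 + 1.86 × 0.23/0.44 = 1.972.
Sorption retards both mechanisms: v_R = v/R = 0.2099 m/day, D_R = D/R = 0.6288 m²/day.
v_R·t = 0.2099 × 107 = 22.4593 m; 2√(D_R t) = 16.41 m; argument = (35.7 − 22.4593)/16.41 = 0.8069.
C = C₀ × ½·erfc(0.8069) = 3.81 × 0.1269 = 0.483 mg/L.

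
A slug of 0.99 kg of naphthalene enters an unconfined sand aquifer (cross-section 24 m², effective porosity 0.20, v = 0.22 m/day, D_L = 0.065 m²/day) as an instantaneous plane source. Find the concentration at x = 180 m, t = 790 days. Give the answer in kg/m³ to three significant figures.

For an instantaneous plane source, C(x,t) = M/(n_e·A·√(4πDt)) · exp(−(x−vt)²/(4Dt)), with n_e·A the pore (flow) area.
Plume center vt = 0.22 × 790 = 173.8 m, so the well at 180 m is 6.2 m downgradient of the peak.
√(4πDt) = 25.40 m, giving peak height M/(n_e·A·√(4πDt)) = 0.99/(0.20 × 24 × 25.40) = 0.008120 kg/m³.
(x−vt)²/(4Dt) = (6.2)²/(4 × 0.065 × 790) = 0.1871; exp(−0.1871) = 0.8294.
C = 0.008120 × 0.8294 = 0.00673 kg/m³.

0.00673 kg/m³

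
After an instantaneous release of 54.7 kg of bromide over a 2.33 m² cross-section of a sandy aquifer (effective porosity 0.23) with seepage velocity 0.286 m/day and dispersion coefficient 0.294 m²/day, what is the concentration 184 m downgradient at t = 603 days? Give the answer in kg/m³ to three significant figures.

For an instantaneous plane source, C(x,t) = M/(n_e·A·√(4πDt)) · exp(−(x−vt)²/(4Dt)), with n_e·A the pore (flow) area.
Plume center vt = 0.286 × 603 = 172.458 m, so the well at 184 m is 11.542 m downgradient of the peak.
√(4πDt) = 47.20 m, giving peak height M/(n_e·A·√(4πDt)) = 54.7/(0.23 × 2.33 × 47.20) = 2.163 kg/m³.
(x−vt)²/(4Dt) = (11.542)²/(4 × 0.294 × 603) = 0.1879; exp(−0.1879) = 0.8287.
C = 2.163 × 0.8287 = 1.79 kg/m³.

1.79 kg/m³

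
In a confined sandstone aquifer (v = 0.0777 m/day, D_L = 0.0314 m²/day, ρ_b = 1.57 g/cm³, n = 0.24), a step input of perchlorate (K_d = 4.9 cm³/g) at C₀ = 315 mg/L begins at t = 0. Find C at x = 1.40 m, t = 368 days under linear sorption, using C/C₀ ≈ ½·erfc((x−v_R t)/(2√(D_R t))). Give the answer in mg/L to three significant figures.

Retardation factor R = 1 + ρ_b·K_d/n = 1 + 1.57 × 4.9/0.24 = 33.05.
Sorption retards both mechanisms: v_R = v/R = 0.002351 m/day, D_R = D/R = 0.0009501 m²/day.
v_R·t = 0.002351 × 368 = 0.865168 m; 2√(D_R t) = 1.183 m; argument = (1.40 − 0.865168)/1.183 = 0.4521.
C = C₀ × ½·erfc(0.4521) = 315 × 0.2613 = 82.3 mg/L.

82.3 mg/L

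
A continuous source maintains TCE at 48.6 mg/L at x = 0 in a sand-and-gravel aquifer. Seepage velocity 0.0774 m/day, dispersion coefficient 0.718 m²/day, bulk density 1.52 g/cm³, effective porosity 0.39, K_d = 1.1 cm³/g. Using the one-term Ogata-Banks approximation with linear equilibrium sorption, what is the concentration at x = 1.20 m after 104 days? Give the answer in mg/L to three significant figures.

25.5 mg/L

Retardation factor R = 1 + ρ_b·K_d/n = 1 + 1.52 × 1.1/0.39 = 5.287.
Sorption retards both mechanisms: v_R = v/R = 0.01464 m/day, D_R = D/R = 0.1358 m²/day.
v_R·t = 0.01464 × 104 = 1.52256 m; 2√(D_R t) = 7.516 m; argument = (1.20 − 1.52256)/7.516 = -0.04292.
C = C₀ × ½·erfc(-0.04292) = 48.6 × 0.5242 = 25.5 mg/L.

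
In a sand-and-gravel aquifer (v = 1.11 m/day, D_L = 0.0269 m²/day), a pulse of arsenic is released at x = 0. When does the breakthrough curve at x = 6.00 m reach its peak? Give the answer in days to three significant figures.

For the 1D instantaneous-source solution, setting ∂C/∂t = 0 at fixed x gives v²t² + 2Dt − x² = 0, so t = (√(D² + v²x²) − D)/v².
√(D² + v²x²) = √(0.0269² + 1.11² × 6.00²) = 6.660; v² = 1.2321.
t = (6.660 − 0.0269)/1.2321 = 5.38 days (vs. the pure-advection estimate x/v = 5.41 d).

5.38 days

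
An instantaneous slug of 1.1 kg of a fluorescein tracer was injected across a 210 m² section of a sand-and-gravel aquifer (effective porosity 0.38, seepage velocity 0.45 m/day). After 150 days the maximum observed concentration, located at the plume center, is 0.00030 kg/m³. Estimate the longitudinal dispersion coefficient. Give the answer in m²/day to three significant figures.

1.12 m²/day

At the plume center C_max = M/(n_e·A·√(4πDt)), so D = M²/(4πt·(n_e·A·C_max)²).
n_e·A·C_max = 0.38 × 210 × 0.00030 = 0.02394 kg/m.
D = 1.1²/(4π × 150 × 0.02394²) = 1.12 m²/day.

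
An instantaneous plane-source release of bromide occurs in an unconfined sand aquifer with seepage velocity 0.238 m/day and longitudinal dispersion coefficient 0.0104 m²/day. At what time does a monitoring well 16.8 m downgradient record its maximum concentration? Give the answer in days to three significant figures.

70.4 days

For the 1D instantaneous-source solution, setting ∂C/∂t = 0 at fixed x gives v²t² + 2Dt − x² = 0, so t = (√(D² + v²x²) − D)/v².
√(D² + v²x²) = √(0.0104² + 0.238² × 16.8²) = 3.998; v² = 0.056644.
t = (3.998 − 0.0104)/0.056644 = 70.4 days (vs. the pure-advection estimate x/v = 70.6 d).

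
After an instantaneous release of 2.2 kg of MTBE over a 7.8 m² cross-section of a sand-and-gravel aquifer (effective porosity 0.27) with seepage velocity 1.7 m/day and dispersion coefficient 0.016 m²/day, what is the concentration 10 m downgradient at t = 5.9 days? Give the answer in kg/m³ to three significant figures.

0.957 kg/m³

For an instantaneous plane source, C(x,t) = M/(n_e·A·√(4πDt)) · exp(−(x−vt)²/(4Dt)), with n_e·A the pore (flow) area.
Plume center vt = 1.7 × 5.9 = 10.03 m, so the well at 10 m is 0.03 m upgradient of the peak.
√(4πDt) = 1.089 m, giving peak height M/(n_e·A·√(4πDt)) = 2.2/(0.27 × 7.8 × 1.089) = 0.9593 kg/m³.
(x−vt)²/(4Dt) = (-0.03)²/(4 × 0.016 × 5.9) = 0.002383; exp(−0.002383) = 0.9976.
C = 0.9593 × 0.9976 = 0.957 kg/m³.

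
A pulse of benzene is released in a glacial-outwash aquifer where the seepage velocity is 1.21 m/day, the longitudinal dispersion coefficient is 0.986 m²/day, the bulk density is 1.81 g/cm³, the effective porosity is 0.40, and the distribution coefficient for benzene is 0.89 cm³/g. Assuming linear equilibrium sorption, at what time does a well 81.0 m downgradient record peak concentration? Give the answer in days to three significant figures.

Retardation factor R = 1 + ρ_b·K_d/n = 1 + 1.81 × 0.89/0.40 = 5.027.
Sorption retards both mechanisms: v_R = v/R = 0.2407 m/day, D_R = D/R = 0.1961 m²/day.
Peak time from v_R²t² + 2D_R t − x² = 0: t = (√(D_R² + v_R²x²) − D_R)/v_R².
√(D_R² + v_R²x²) = √(0.1961² + 0.2407² × 81.0²) = 19.50; v_R² = 0.05794.
t = (19.50 − 0.1961)/0.05794 = 333 days.

333 days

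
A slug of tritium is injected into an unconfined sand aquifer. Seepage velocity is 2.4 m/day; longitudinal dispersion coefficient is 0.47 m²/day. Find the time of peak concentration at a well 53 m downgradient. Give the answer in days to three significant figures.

22.0 days

For the 1D instantaneous-source solution, setting ∂C/∂t = 0 at fixed x gives v²t² + 2Dt − x² = 0, so t = (√(D² + v²x²) − D)/v².
√(D² + v²x²) = √(0.47² + 2.4² × 53²) = 127.2; v² = 5.76.
t = (127.2 − 0.47)/5.76 = 22.0 days (vs. the pure-advection estimate x/v = 22.1 d).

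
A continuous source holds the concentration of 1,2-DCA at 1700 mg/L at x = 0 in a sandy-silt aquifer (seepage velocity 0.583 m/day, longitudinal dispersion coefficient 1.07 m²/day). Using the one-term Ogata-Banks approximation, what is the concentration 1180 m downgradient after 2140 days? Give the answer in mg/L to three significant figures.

1430 mg/L

For a continuous step input, C/C₀ ≈ ½·erfc((x−vt)/(2√(Dt))).
vt = 0.583 × 2140 = 1247.62 m and 2√(Dt) = 2√(1.07 × 2140) = 95.70 m.
Argument (x−vt)/(2√(Dt)) = (1180 − 1247.62)/95.70 = -0.7066; ½·erfc(-0.7066) = 0.8412.
C = 1700 × 0.8412 = 1430 mg/L.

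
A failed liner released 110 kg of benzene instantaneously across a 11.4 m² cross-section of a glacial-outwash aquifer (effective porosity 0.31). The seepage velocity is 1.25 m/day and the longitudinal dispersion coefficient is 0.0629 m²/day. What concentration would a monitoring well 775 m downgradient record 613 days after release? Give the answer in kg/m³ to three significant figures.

0.861 kg/m³

For an instantaneous plane source, C(x,t) = M/(n_e·A·√(4πDt)) · exp(−(x−vt)²/(4Dt)), with n_e·A the pore (flow) area.
Plume center vt = 1.25 × 613 = 766.25 m, so the well at 775 m is 8.75 m downgradient of the peak.
√(4πDt) = 22.01 m, giving peak height M/(n_e·A·√(4πDt)) = 110/(0.31 × 11.4 × 22.01) = 1.414 kg/m³.
(x−vt)²/(4Dt) = (8.75)²/(4 × 0.0629 × 613) = 0.4964; exp(−0.4964) = 0.6087.
C = 1.414 × 0.6087 = 0.861 kg/m³.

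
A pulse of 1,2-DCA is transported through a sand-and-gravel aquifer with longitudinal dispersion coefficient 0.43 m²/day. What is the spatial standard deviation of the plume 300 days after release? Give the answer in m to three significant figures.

16.1 m

Dispersive spreading gives a Gaussian with σ² = 2Dt; advection only shifts the center.
σ = √(2 × 0.43 × 300) = 16.1 m.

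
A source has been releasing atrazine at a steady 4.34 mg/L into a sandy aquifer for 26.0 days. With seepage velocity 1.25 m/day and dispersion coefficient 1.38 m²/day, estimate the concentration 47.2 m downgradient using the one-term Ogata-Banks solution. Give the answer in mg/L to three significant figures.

0.179 mg/L

For a continuous step input, C/C₀ ≈ ½·erfc((x−vt)/(2√(Dt))).
vt = 1.25 × 26.0 = 32.5 m and 2√(Dt) = 2√(1.38 × 26.0) = 11.98 m.
Argument (x−vt)/(2√(Dt)) = (47.2 − 32.5)/11.98 = 1.227; ½·erfc(1.227) = 0.04135.
C = 4.34 × 0.04135 = 0.179 mg/L.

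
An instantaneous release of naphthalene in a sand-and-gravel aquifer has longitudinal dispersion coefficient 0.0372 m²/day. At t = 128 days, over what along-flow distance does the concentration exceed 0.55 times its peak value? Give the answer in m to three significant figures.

6.75 m

The plume is Gaussian with σ = √(2Dt) = √(2 × 0.0372 × 128) = 3.086 m.
C/C_peak = exp(−Δx²/(2σ²)) = 0.55 ⇒ Δx = σ·√(−2 ln 0.55) = 3.086 × 1.093 = 3.373 m.
Width = 2Δx = 6.75 m.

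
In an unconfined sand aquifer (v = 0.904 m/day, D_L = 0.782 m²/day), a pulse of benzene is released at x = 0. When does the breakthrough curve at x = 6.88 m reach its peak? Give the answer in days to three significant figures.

6.71 days

For the 1D instantaneous-source solution, setting ∂C/∂t = 0 at fixed x gives v²t² + 2Dt − x² = 0, so t = (√(D² + v²x²) − D)/v².
√(D² + v²x²) = √(0.782² + 0.904² × 6.88²) = 6.268; v² = 0.817216.
t = (6.268 − 0.782)/0.817216 = 6.71 days (vs. the pure-advection estimate x/v = 7.61 d).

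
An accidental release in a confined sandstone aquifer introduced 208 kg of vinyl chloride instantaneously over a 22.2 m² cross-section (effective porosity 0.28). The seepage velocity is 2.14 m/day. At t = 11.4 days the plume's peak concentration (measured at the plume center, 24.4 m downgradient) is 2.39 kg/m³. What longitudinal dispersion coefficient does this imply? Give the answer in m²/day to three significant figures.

At the plume center C_max = M/(n_e·A·√(4πDt)), so D = M²/(4πt·(n_e·A·C_max)²).
n_e·A·C_max = 0.28 × 22.2 × 2.39 = 14.86 kg/m.
D = 208²/(4π × 11.4 × 14.86²) = 1.37 m²/day.

1.37 m²/day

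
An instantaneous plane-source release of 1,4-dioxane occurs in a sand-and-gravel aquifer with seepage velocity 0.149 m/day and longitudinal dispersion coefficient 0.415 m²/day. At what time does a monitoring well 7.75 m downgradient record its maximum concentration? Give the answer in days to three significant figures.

For the 1D instantaneous-source solution, setting ∂C/∂t = 0 at fixed x gives v²t² + 2Dt − x² = 0, so t = (√(D² + v²x²) − D)/v².
√(D² + v²x²) = √(0.415² + 0.149² × 7.75²) = 1.227; v² = 0.022201.
t = (1.227 − 0.415)/0.022201 = 36.6 days (vs. the pure-advection estimate x/v = 52.0 d).

36.6 days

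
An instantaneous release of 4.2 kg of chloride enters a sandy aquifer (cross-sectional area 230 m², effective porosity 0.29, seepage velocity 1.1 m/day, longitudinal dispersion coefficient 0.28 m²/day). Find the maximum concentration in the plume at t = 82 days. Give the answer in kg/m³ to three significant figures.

The peak of an instantaneous 1D plume sits at x = vt; there the Gaussian factor is 1 and C_max = M/(n_e·A·√(4πDt)), where n_e·A is the pore area the mass is dissolved in.
√(4πDt) = √(4π × 0.28 × 82) = 16.99 m, so C_max = 4.2/(0.29 × 230 × 16.99) = 0.00371 kg/m³.

0.00371 kg/m³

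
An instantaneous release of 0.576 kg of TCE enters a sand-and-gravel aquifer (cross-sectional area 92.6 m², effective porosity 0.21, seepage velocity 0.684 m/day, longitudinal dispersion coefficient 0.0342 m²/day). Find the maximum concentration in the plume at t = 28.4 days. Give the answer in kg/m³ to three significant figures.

0.00848 kg/m³

The peak of an instantaneous 1D plume sits at x = vt; there the Gaussian factor is 1 and C_max = M/(n_e·A·√(4πDt)), where n_e·A is the pore area the mass is dissolved in.
√(4πDt) = √(4π × 0.0342 × 28.4) = 3.494 m, so C_max = 0.576/(0.21 × 92.6 × 3.494) = 0.00848 kg/m³.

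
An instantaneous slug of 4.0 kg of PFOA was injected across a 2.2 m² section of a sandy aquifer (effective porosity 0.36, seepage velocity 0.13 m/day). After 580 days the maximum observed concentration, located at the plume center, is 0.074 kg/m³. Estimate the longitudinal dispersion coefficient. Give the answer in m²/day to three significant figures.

At the plume center C_max = M/(n_e·A·√(4πDt)), so D = M²/(4πt·(n_e·A·C_max)²).
n_e·A·C_max = 0.36 × 2.2 × 0.074 = 0.05861 kg/m.
D = 4.0²/(4π × 580 × 0.05861²) = 0.639 m²/day.

0.639 m²/day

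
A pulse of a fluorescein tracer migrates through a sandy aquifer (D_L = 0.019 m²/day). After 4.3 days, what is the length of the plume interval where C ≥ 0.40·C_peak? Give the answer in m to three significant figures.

1.09 m

The plume is Gaussian with σ = √(2Dt) = √(2 × 0.019 × 4.3) = 0.4042 m.
C/C_peak = exp(−Δx²/(2σ²)) = 0.40 ⇒ Δx = σ·√(−2 ln 0.40) = 0.4042 × 1.354 = 0.5473 m.
Width = 2Δx = 1.09 m.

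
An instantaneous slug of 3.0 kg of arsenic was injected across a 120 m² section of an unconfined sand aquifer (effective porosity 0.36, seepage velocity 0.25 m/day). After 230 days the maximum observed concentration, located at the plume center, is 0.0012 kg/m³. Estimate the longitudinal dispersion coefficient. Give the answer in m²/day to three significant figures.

At the plume center C_max = M/(n_e·A·√(4πDt)), so D = M²/(4πt·(n_e·A·C_max)²).
n_e·A·C_max = 0.36 × 120 × 0.0012 = 0.05184 kg/m.
D = 3.0²/(4π × 230 × 0.05184²) = 1.16 m²/day.

1.16 m²/day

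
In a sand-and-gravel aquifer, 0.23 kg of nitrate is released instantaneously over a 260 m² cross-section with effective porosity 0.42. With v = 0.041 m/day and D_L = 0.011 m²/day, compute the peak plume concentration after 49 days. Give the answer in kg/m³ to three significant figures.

The peak of an instantaneous 1D plume sits at x = vt; there the Gaussian factor is 1 and C_max = M/(n_e·A·√(4πDt)), where n_e·A is the pore area the mass is dissolved in.
√(4πDt) = √(4π × 0.011 × 49) = 2.603 m, so C_max = 0.23/(0.42 × 260 × 2.603) = 0.000809 kg/m³.

0.000809 kg/m³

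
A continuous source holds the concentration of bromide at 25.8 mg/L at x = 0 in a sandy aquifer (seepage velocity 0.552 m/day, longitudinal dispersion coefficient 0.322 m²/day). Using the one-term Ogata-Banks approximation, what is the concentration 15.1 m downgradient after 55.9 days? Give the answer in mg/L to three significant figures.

25.7 mg/L

For a continuous step input, C/C₀ ≈ ½·erfc((x−vt)/(2√(Dt))).
vt = 0.552 × 55.9 = 30.8568 m and 2√(Dt) = 2√(0.322 × 55.9) = 8.485 m.
Argument (x−vt)/(2√(Dt)) = (15.1 − 30.8568)/8.485 = -1.857; ½·erfc(-1.857) = 0.9957.
C = 25.8 × 0.9957 = 25.7 mg/L.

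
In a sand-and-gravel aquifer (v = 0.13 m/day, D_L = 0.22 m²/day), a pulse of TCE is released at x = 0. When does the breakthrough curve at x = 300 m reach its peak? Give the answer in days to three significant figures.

2290 days

For the 1D instantaneous-source solution, setting ∂C/∂t = 0 at fixed x gives v²t² + 2Dt − x² = 0, so t = (√(D² + v²x²) − D)/v².
√(D² + v²x²) = √(0.22² + 0.13² × 300²) = 39.00; v² = 0.0169.
t = (39.00 − 0.22)/0.0169 = 2290 days (vs. the pure-advection estimate x/v = 2310 d).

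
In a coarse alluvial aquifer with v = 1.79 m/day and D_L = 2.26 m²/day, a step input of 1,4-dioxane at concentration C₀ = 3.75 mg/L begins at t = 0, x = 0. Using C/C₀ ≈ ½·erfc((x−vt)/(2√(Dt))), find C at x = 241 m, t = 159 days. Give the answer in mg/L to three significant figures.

3.56 mg/L

For a continuous step input, C/C₀ ≈ ½·erfc((x−vt)/(2√(Dt))).
vt = 1.79 × 159 = 284.61 m and 2√(Dt) = 2√(2.26 × 159) = 37.91 m.
Argument (x−vt)/(2√(Dt)) = (241 − 284.61)/37.91 = -1.150; ½·erfc(-1.150) = 0.9481.
C = 3.75 × 0.9481 = 3.56 mg/L.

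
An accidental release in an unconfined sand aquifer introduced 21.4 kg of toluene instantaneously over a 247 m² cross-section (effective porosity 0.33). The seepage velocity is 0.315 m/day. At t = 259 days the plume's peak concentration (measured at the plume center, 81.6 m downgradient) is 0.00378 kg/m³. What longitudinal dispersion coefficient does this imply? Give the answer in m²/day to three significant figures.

1.48 m²/day

At the plume center C_max = M/(n_e·A·√(4πDt)), so D = M²/(4πt·(n_e·A·C_max)²).
n_e·A·C_max = 0.33 × 247 × 0.00378 = 0.3081 kg/m.
D = 21.4²/(4π × 259 × 0.3081²) = 1.48 m²/day.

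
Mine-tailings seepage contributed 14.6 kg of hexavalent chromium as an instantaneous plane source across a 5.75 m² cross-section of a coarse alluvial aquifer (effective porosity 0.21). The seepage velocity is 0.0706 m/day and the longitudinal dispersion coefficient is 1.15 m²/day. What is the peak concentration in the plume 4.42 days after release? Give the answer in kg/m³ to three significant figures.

The peak of an instantaneous 1D plume sits at x = vt; there the Gaussian factor is 1 and C_max = M/(n_e·A·√(4πDt)), where n_e·A is the pore area the mass is dissolved in.
√(4πDt) = √(4π × 1.15 × 4.42) = 7.992 m, so C_max = 14.6/(0.21 × 5.75 × 7.992) = 1.51 kg/m³.

1.51 kg/m³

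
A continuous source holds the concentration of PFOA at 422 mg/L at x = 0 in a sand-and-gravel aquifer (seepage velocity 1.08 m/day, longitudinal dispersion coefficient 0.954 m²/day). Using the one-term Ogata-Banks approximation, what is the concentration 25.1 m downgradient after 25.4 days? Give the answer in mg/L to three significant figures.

For a continuous step input, C/C₀ ≈ ½·erfc((x−vt)/(2√(Dt))).
vt = 1.08 × 25.4 = 27.432 m and 2√(Dt) = 2√(0.954 × 25.4) = 9.845 m.
Argument (x−vt)/(2√(Dt)) = (25.1 − 27.432)/9.845 = -0.2369; ½·erfc(-0.2369) = 0.6312.
C = 422 × 0.6312 = 266 mg/L.

266 mg/L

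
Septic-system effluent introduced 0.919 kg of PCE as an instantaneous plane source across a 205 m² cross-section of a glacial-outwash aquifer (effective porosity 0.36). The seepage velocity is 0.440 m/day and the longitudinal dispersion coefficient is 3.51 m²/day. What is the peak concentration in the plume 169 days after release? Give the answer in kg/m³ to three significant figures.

0.000144 kg/m³

The peak of an instantaneous 1D plume sits at x = vt; there the Gaussian factor is 1 and C_max = M/(n_e·A·√(4πDt)), where n_e·A is the pore area the mass is dissolved in.
√(4πDt) = √(4π × 3.51 × 169) = 86.34 m, so C_max = 0.919/(0.36 × 205 × 86.34) = 0.000144 kg/m³.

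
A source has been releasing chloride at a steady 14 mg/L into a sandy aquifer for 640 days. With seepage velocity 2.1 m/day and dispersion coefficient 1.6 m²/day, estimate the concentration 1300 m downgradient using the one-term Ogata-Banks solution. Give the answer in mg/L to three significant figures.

For a continuous step input, C/C₀ ≈ ½·erfc((x−vt)/(2√(Dt))).
vt = 2.1 × 640 = 1344 m and 2√(Dt) = 2√(1.6 × 640) = 64.00 m.
Argument (x−vt)/(2√(Dt)) = (1300 − 1344)/64.00 = -0.6875; ½·erfc(-0.6875) = 0.8345.
C = 14 × 0.8345 = 11.7 mg/L.

11.7 mg/L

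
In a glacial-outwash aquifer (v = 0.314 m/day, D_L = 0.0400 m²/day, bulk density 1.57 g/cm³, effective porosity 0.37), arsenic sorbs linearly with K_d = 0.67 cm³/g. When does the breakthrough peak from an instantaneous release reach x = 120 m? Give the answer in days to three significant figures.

1470 days

Retardation factor R = 1 + ρ_b·K_d/n = 1 + 1.57 × 0.67/0.37 = 3.843.
Sorption retards both mechanisms: v_R = v/R = 0.08171 m/day, D_R = D/R = 0.01041 m²/day.
Peak time from v_R²t² + 2D_R t − x² = 0: t = (√(D_R² + v_R²x²) − D_R)/v_R².
√(D_R² + v_R²x²) = √(0.01041² + 0.08171² × 120²) = 9.805; v_R² = 0.006677.
t = (9.805 − 0.01041)/0.006677 = 1470 days.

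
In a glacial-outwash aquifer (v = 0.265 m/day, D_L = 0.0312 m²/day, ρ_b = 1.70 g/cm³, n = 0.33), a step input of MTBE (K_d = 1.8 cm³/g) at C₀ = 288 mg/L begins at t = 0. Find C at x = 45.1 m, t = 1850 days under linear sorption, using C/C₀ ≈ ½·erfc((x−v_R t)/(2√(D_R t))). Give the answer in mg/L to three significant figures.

Retardation factor R = 1 + ρ_b·K_d/n = 1 + 1.70 × 1.8/0.33 = 10.27.
Sorption retards both mechanisms: v_R = v/R = 0.02580 m/day, D_R = D/R = 0.003038 m²/day.
v_R·t = 0.02580 × 1850 = 47.73 m; 2√(D_R t) = 4.741 m; argument = (45.1 − 47.73)/4.741 = -0.5547.
C = C₀ × ½·erfc(-0.5547) = 288 × 0.7836 = 226 mg/L.

226 mg/L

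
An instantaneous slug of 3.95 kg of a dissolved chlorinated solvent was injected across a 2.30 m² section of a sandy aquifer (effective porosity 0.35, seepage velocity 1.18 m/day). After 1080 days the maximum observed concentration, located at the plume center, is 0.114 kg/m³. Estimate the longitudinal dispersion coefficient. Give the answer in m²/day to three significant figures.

At the plume center C_max = M/(n_e·A·√(4πDt)), so D = M²/(4πt·(n_e·A·C_max)²).
n_e·A·C_max = 0.35 × 2.30 × 0.114 = 0.09177 kg/m.
D = 3.95²/(4π × 1080 × 0.09177²) = 0.137 m²/day.

0.137 m²/day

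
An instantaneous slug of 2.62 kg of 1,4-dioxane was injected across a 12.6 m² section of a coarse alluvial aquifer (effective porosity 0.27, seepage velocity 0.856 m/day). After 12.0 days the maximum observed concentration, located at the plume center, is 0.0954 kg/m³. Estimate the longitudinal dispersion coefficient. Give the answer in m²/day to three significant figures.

At the plume center C_max = M/(n_e·A·√(4πDt)), so D = M²/(4πt·(n_e·A·C_max)²).
n_e·A·C_max = 0.27 × 12.6 × 0.0954 = 0.3246 kg/m.
D = 2.62²/(4π × 12.0 × 0.3246²) = 0.432 m²/day.

0.432 m²/day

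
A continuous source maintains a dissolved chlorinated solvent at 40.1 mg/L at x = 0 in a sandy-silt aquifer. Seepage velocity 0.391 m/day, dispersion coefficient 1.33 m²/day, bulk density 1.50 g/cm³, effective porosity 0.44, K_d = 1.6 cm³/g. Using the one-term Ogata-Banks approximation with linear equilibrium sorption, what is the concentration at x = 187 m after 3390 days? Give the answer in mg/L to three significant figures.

Retardation factor R = 1 + ρ_b·K_d/n = 1 + 1.50 × 1.6/0.44 = 6.455.
Sorption retards both mechanisms: v_R = v/R = 0.06057 m/day, D_R = D/R = 0.2060 m²/day.
v_R·t = 0.06057 × 3390 = 205.3323 m; 2√(D_R t) = 52.85 m; argument = (187 − 205.3323)/52.85 = -0.3469.
C = C₀ × ½·erfc(-0.3469) = 40.1 × 0.6881 = 27.6 mg/L.

27.6 mg/L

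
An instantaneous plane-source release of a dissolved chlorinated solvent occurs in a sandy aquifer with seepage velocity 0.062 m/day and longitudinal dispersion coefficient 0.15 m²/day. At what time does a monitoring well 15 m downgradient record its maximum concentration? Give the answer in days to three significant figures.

For the 1D instantaneous-source solution, setting ∂C/∂t = 0 at fixed x gives v²t² + 2Dt − x² = 0, so t = (√(D² + v²x²) − D)/v².
√(D² + v²x²) = √(0.15² + 0.062² × 15²) = 0.9420; v² = 0.003844.
t = (0.9420 − 0.15)/0.003844 = 206 days (vs. the pure-advection estimate x/v = 242 d).

206 days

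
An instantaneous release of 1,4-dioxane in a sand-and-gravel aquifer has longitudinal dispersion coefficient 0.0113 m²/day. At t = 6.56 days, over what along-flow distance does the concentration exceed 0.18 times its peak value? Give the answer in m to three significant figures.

The plume is Gaussian with σ = √(2Dt) = √(2 × 0.0113 × 6.56) = 0.3850 m.
C/C_peak = exp(−Δx²/(2σ²)) = 0.18 ⇒ Δx = σ·√(−2 ln 0.18) = 0.3850 × 1.852 = 0.7130 m.
Width = 2Δx = 1.43 m.

1.43 m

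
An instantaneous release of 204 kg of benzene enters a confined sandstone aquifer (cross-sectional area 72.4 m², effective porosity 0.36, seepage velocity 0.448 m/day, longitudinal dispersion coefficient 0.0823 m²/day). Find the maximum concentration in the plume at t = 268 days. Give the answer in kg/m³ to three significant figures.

The peak of an instantaneous 1D plume sits at x = vt; there the Gaussian factor is 1 and C_max = M/(n_e·A·√(4πDt)), where n_e·A is the pore area the mass is dissolved in.
√(4πDt) = √(4π × 0.0823 × 268) = 16.65 m, so C_max = 204/(0.36 × 72.4 × 16.65) = 0.470 kg/m³.

0.470 kg/m³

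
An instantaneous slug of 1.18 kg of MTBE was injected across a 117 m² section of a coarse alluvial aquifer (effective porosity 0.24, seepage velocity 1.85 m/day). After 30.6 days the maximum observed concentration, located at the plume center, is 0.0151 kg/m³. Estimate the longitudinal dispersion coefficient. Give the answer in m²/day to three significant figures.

0.0201 m²/day

At the plume center C_max = M/(n_e·A·√(4πDt)), so D = M²/(4πt·(n_e·A·C_max)²).
n_e·A·C_max = 0.24 × 117 × 0.0151 = 0.4240 kg/m.
D = 1.18²/(4π × 30.6 × 0.4240²) = 0.0201 m²/day.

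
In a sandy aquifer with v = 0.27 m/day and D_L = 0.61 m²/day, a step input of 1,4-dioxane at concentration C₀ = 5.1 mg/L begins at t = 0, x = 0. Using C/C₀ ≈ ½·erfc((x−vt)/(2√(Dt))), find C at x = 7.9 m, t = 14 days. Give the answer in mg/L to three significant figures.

0.813 mg/L

For a continuous step input, C/C₀ ≈ ½·erfc((x−vt)/(2√(Dt))).
vt = 0.27 × 14 = 3.78 m and 2√(Dt) = 2√(0.61 × 14) = 5.845 m.
Argument (x−vt)/(2√(Dt)) = (7.9 − 3.78)/5.845 = 0.7049; ½·erfc(0.7049) = 0.1594.
C = 5.1 × 0.1594 = 0.813 mg/L.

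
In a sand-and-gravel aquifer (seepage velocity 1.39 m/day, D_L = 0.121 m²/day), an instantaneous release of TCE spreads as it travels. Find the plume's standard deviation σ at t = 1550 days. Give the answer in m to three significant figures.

Dispersive spreading gives a Gaussian with σ² = 2Dt; advection only shifts the center.
σ = √(2 × 0.121 × 1550) = 19.4 m.

19.4 m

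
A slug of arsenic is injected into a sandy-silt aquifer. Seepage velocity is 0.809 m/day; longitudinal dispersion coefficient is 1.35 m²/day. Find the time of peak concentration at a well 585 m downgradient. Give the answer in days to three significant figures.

For the 1D instantaneous-source solution, setting ∂C/∂t = 0 at fixed x gives v²t² + 2Dt − x² = 0, so t = (√(D² + v²x²) − D)/v².
√(D² + v²x²) = √(1.35² + 0.809² × 585²) = 473.3; v² = 0.654481.
t = (473.3 − 1.35)/0.654481 = 721 days (vs. the pure-advection estimate x/v = 723 d).

721 days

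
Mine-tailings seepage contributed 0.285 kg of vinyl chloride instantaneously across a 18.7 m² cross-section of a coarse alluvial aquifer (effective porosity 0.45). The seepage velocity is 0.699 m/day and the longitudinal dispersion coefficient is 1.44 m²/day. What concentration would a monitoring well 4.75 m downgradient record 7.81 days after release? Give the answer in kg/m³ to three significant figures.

For an instantaneous plane source, C(x,t) = M/(n_e·A·√(4πDt)) · exp(−(x−vt)²/(4Dt)), with n_e·A the pore (flow) area.
Plume center vt = 0.699 × 7.81 = 5.45919 m, so the well at 4.75 m is 0.70919 m upgradient of the peak.
√(4πDt) = 11.89 m, giving peak height M/(n_e·A·√(4πDt)) = 0.285/(0.45 × 18.7 × 11.89) = 0.002848 kg/m³.
(x−vt)²/(4Dt) = (-0.70919)²/(4 × 1.44 × 7.81) = 0.01118; exp(−0.01118) = 0.9889.
C = 0.002848 × 0.9889 = 0.00282 kg/m³.

0.00282 kg/m³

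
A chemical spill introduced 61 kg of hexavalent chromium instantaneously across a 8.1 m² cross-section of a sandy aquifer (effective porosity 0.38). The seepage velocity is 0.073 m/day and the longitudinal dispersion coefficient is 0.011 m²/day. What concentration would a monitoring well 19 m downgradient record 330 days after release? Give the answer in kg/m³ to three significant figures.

0.493 kg/m³

For an instantaneous plane source, C(x,t) = M/(n_e·A·√(4πDt)) · exp(−(x−vt)²/(4Dt)), with n_e·A the pore (flow) area.
Plume center vt = 0.073 × 330 = 24.09 m, so the well at 19 m is 5.09 m upgradient of the peak.
√(4πDt) = 6.754 m, giving peak height M/(n_e·A·√(4πDt)) = 61/(0.38 × 8.1 × 6.754) = 2.934 kg/m³.
(x−vt)²/(4Dt) = (-5.09)²/(4 × 0.011 × 330) = 1.784; exp(−1.784) = 0.1680.
C = 2.934 × 0.1680 = 0.493 kg/m³.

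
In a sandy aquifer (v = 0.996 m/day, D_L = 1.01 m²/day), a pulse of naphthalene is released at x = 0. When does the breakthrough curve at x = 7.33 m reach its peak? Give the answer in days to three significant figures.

6.41 days

For the 1D instantaneous-source solution, setting ∂C/∂t = 0 at fixed x gives v²t² + 2Dt − x² = 0, so t = (√(D² + v²x²) − D)/v².
√(D² + v²x²) = √(1.01² + 0.996² × 7.33²) = 7.370; v² = 0.992016.
t = (7.370 − 1.01)/0.992016 = 6.41 days (vs. the pure-advection estimate x/v = 7.36 d).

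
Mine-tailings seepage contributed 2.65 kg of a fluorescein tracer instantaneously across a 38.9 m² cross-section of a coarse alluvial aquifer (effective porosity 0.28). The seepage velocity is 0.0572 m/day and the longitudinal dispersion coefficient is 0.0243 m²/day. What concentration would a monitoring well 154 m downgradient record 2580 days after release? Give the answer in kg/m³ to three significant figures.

0.00735 kg/m³

For an instantaneous plane source, C(x,t) = M/(n_e·A·√(4πDt)) · exp(−(x−vt)²/(4Dt)), with n_e·A the pore (flow) area.
Plume center vt = 0.0572 × 2580 = 147.576 m, so the well at 154 m is 6.424 m downgradient of the peak.
√(4πDt) = 28.07 m, giving peak height M/(n_e·A·√(4πDt)) = 2.65/(0.28 × 38.9 × 28.07) = 0.008668 kg/m³.
(x−vt)²/(4Dt) = (6.424)²/(4 × 0.0243 × 2580) = 0.1646; exp(−0.1646) = 0.8482.
C = 0.008668 × 0.8482 = 0.00735 kg/m³.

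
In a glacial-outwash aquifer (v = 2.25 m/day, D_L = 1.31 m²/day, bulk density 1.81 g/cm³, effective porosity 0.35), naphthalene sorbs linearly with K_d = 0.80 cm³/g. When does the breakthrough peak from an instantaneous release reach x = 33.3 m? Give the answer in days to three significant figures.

Retardation factor R = 1 + ρ_b·K_d/n = 1 + 1.81 × 0.80/0.35 = 5.137.
Sorption retards both mechanisms: v_R = v/R = 0.4380 m/day, D_R = D/R = 0.2550 m²/day.
Peak time from v_R²t² + 2D_R t − x² = 0: t = (√(D_R² + v_R²x²) − D_R)/v_R².
√(D_R² + v_R²x²) = √(0.2550² + 0.4380² × 33.3²) = 14.59; v_R² = 0.1918.
t = (14.59 − 0.2550)/0.1918 = 74.7 days.

74.7 days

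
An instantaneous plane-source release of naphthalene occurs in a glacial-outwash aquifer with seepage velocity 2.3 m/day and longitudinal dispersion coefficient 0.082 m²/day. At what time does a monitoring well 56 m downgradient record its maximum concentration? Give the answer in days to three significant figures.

For the 1D instantaneous-source solution, setting ∂C/∂t = 0 at fixed x gives v²t² + 2Dt − x² = 0, so t = (√(D² + v²x²) − D)/v².
√(D² + v²x²) = √(0.082² + 2.3² × 56²) = 128.8; v² = 5.29.
t = (128.8 − 0.082)/5.29 = 24.3 days (vs. the pure-advection estimate x/v = 24.3 d).

24.3 days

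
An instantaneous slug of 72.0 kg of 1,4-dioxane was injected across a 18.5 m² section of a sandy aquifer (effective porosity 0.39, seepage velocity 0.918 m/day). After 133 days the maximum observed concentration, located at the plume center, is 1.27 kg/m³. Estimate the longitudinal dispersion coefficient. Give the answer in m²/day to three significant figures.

At the plume center C_max = M/(n_e·A·√(4πDt)), so D = M²/(4πt·(n_e·A·C_max)²).
n_e·A·C_max = 0.39 × 18.5 × 1.27 = 9.163 kg/m.
D = 72.0²/(4π × 133 × 9.163²) = 0.0369 m²/day.

0.0369 m²/day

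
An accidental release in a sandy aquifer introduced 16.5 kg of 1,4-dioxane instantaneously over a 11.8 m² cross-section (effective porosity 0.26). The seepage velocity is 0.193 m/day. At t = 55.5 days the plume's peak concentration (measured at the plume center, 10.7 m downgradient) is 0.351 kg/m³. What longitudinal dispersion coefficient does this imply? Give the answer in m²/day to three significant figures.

0.337 m²/day

At the plume center C_max = M/(n_e·A·√(4πDt)), so D = M²/(4πt·(n_e·A·C_max)²).
n_e·A·C_max = 0.26 × 11.8 × 0.351 = 1.077 kg/m.
D = 16.5²/(4π × 55.5 × 1.077²) = 0.337 m²/day.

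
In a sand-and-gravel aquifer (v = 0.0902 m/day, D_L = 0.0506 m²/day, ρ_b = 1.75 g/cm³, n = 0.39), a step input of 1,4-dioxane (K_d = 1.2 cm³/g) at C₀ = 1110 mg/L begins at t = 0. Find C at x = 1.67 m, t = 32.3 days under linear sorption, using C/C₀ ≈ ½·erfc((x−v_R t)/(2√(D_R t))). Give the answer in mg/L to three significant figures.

49.9 mg/L

Retardation factor R = 1 + ρ_b·K_d/n = 1 + 1.75 × 1.2/0.39 = 6.385.
Sorption retards both mechanisms: v_R = v/R = 0.01413 m/day, D_R = D/R = 0.007925 m²/day.
v_R·t = 0.01413 × 32.3 = 0.456399 m; 2√(D_R t) = 1.012 m; argument = (1.67 − 0.456399)/1.012 = 1.199.
C = C₀ × ½·erfc(1.199) = 1110 × 0.04498 = 49.9 mg/L.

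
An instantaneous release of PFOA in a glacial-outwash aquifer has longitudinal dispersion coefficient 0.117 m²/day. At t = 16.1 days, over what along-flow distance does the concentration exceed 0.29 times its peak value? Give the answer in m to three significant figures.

The plume is Gaussian with σ = √(2Dt) = √(2 × 0.117 × 16.1) = 1.941 m.
C/C_peak = exp(−Δx²/(2σ²)) = 0.29 ⇒ Δx = σ·√(−2 ln 0.29) = 1.941 × 1.573 = 3.053 m.
Width = 2Δx = 6.11 m.

6.11 m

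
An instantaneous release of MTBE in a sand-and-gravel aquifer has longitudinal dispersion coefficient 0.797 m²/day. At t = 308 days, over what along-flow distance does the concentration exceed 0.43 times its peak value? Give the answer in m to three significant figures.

The plume is Gaussian with σ = √(2Dt) = √(2 × 0.797 × 308) = 22.16 m.
C/C_peak = exp(−Δx²/(2σ²)) = 0.43 ⇒ Δx = σ·√(−2 ln 0.43) = 22.16 × 1.299 = 28.79 m.
Width = 2Δx = 57.6 m.

57.6 m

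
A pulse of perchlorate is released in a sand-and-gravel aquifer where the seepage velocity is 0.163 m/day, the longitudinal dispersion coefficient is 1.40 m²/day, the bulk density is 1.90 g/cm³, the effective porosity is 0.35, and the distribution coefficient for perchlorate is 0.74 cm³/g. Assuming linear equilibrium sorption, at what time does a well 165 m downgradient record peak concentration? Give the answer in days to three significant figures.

4820 days

Retardation factor R = 1 + ρ_b·K_d/n = 1 + 1.90 × 0.74/0.35 = 5.017.
Sorption retards both mechanisms: v_R = v/R = 0.03249 m/day, D_R = D/R = 0.2791 m²/day.
Peak time from v_R²t² + 2D_R t − x² = 0: t = (√(D_R² + v_R²x²) − D_R)/v_R².
√(D_R² + v_R²x²) = √(0.2791² + 0.03249² × 165²) = 5.368; v_R² = 0.001056.
t = (5.368 − 0.2791)/0.001056 = 4820 days.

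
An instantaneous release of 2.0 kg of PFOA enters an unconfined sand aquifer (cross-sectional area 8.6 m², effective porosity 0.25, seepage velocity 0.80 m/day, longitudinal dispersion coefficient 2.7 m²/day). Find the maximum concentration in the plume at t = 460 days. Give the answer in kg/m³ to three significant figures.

The peak of an instantaneous 1D plume sits at x = vt; there the Gaussian factor is 1 and C_max = M/(n_e·A·√(4πDt)), where n_e·A is the pore area the mass is dissolved in.
√(4πDt) = √(4π × 2.7 × 460) = 124.9 m, so C_max = 2.0/(0.25 × 8.6 × 124.9) = 0.00745 kg/m³.

0.00745 kg/m³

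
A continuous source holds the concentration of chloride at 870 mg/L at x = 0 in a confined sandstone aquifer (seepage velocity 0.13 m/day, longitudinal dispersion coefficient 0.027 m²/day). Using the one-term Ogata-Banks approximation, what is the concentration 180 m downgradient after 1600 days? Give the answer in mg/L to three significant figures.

For a continuous step input, C/C₀ ≈ ½·erfc((x−vt)/(2√(Dt))).
vt = 0.13 × 1600 = 208 m and 2√(Dt) = 2√(0.027 × 1600) = 13.15 m.
Argument (x−vt)/(2√(Dt)) = (180 − 208)/13.15 = -2.129; ½·erfc(-2.129) = 0.9987.
C = 870 × 0.9987 = 869 mg/L.

869 mg/L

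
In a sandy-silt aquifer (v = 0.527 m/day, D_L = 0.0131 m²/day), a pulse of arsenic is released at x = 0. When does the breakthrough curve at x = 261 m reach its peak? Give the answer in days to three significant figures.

For the 1D instantaneous-source solution, setting ∂C/∂t = 0 at fixed x gives v²t² + 2Dt − x² = 0, so t = (√(D² + v²x²) − D)/v².
√(D² + v²x²) = √(0.0131² + 0.527² × 261²) = 137.5; v² = 0.277729.
t = (137.5 − 0.0131)/0.277729 = 495 days (vs. the pure-advection estimate x/v = 495 d).

495 days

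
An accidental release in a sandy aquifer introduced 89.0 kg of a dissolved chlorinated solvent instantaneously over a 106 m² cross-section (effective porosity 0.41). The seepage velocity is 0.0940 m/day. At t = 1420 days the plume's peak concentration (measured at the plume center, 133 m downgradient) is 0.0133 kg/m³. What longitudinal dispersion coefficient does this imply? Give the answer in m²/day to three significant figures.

1.33 m²/day

At the plume center C_max = M/(n_e·A·√(4πDt)), so D = M²/(4πt·(n_e·A·C_max)²).
n_e·A·C_max = 0.41 × 106 × 0.0133 = 0.5780 kg/m.
D = 89.0²/(4π × 1420 × 0.5780²) = 1.33 m²/day.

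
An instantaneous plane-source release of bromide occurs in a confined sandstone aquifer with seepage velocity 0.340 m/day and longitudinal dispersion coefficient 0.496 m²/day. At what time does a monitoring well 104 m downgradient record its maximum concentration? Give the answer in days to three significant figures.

For the 1D instantaneous-source solution, setting ∂C/∂t = 0 at fixed x gives v²t² + 2Dt − x² = 0, so t = (√(D² + v²x²) − D)/v².
√(D² + v²x²) = √(0.496² + 0.340² × 104²) = 35.36; v² = 0.1156.
t = (35.36 − 0.496)/0.1156 = 302 days (vs. the pure-advection estimate x/v = 306 d).

302 days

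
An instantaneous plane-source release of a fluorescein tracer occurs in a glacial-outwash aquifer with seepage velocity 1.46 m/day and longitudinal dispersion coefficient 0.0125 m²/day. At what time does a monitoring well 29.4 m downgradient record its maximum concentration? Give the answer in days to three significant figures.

For the 1D instantaneous-source solution, setting ∂C/∂t = 0 at fixed x gives v²t² + 2Dt − x² = 0, so t = (√(D² + v²x²) − D)/v².
√(D² + v²x²) = √(0.0125² + 1.46² × 29.4²) = 42.92; v² = 2.1316.
t = (42.92 − 0.0125)/2.1316 = 20.1 days (vs. the pure-advection estimate x/v = 20.1 d).

20.1 days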